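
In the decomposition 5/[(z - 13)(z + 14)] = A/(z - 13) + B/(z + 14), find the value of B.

Cover-up at z = -14: B = 5/(-14 - 13) = -5/27


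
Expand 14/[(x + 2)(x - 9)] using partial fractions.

14/(x + 2)(x - 9) = A/(x + 2) + B/(x - 9). A = 14/(-2 - 9) = -14/11, B = 14/(9 + 2) = 14/11
Result: (-14/11)/(x + 2) + (14/11)/(x - 9)


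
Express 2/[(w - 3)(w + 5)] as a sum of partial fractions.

2/(w - 3)(w + 5) = A/(w - 3) + B/(w + 5). A = 2/(3 + 5) = 1/4, B = 2/(-5 - 3) = -1/4
Result: (1/4)/(w - 3) - (1/4)/(w + 5)


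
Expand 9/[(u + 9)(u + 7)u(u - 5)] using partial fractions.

Using Heaviside cover-up: (-1/28)/(u + 9) + (3/56)/(u + 7) - (1/35)/u + (3/280)/(u - 5)


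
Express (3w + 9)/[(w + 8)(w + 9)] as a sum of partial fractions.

At w=-8: P = (3·(-8) + 9)/(-8 + 9) = -15. At w=-9: Q = (3·(-9) + 9)/(-9 + 8) = 18
Result: -15/(w + 8) + 18/(w + 9)


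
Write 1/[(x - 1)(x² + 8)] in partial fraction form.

Cover-up at x = 1: α = 1/(1² + 8) = 1/9. Then β = -α = -1/9, γ = -α·(0 + 1) = -1/9
Result: (1/9)/(x - 1) - ((1/9)x + 1/9)/(x² + 8)


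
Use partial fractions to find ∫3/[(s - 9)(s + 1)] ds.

Decompose: 3/[(s - 9)(s + 1)] = (3/10)/(s - 9) - (3/10)/(s + 1). Integrate each term: (3/10) ln|(s - 9)| - (3/10) ln|(s + 1)| + C


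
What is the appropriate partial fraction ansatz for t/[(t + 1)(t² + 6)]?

Linear + irreducible quadratic: P/(t + 1) + (Qt + R)/(t² + 6)


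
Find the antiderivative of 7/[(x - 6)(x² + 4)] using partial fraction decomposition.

Cover-up at x=6: A = 7/(6²+4) = 7/40. Coeff matching: B = -7/40, C = -21/20. Decomposition: (7/40)/(x - 6) - ((7/40)x + 21/20)/(x² + 4). Integrate: linear → ln, quadratic → (1/2)ln + arctan: (7/40) ln|(x - 6)| - (7/80) ln(x² + 4) - (21/40) arctan(x/2) + C


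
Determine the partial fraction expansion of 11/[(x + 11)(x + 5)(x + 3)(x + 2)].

Using Heaviside cover-up: (-11/432)/(x + 11) + (11/36)/(x + 5) - (11/16)/(x + 3) + (11/27)/(x + 2)


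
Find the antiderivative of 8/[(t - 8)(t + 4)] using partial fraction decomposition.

Decompose: 8/[(t - 8)(t + 4)] = (2/3)/(t - 8) - (2/3)/(t + 4). Integrate each term: (2/3) ln|(t - 8)| - (2/3) ln|(t + 4)| + C


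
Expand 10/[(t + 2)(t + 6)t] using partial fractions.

Using cover-up method: A = -5/4, B = 5/12, C = 5/6
Result: (-5/4)/(t + 2) + (5/12)/(t + 6) + (5/6)/t


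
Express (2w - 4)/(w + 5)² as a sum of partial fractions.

(2w - 4) = P(w + 5) + Q. At w = -5: Q = 2·(-5) - 4 = -14. Coeff of w: P = 2
Result: 2/(w + 5) - 14/(w + 5)²


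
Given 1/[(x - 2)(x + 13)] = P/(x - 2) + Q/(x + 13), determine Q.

Cover-up at x = -13: Q = 1/(-13 - 2) = -1/15


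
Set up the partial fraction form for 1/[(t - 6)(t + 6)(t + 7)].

Three distinct linear factors: α/(t - 6) + β/(t + 6) + γ/(t + 7)


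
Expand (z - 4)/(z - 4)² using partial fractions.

(z - 4) = A(z - 4) + B. At z = 4: B = 1·4 - 4 = 0. Coeff of z: A = 1
Result: 1/(z - 4)


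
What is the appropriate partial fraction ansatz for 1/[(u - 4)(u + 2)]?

Distinct linear factors: A/(u - 4) + B/(u + 2)


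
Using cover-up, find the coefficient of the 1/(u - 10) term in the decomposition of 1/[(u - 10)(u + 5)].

Cover (u - 10), set u=10: 1/((u + 5) at u=10) = 1/(15) = 1/15


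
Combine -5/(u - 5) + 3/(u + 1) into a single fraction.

Common denominator (u - 5)(u + 1). Numerator: -5(u + 1) + 3(u - 5) = (-5u - 5) + (3u - 15) = -2u - 20
Result: (-2u - 20)/[(u - 5)(u + 1)]


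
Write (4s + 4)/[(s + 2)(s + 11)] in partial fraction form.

At s=-2: P = (4·(-2) + 4)/(-2 + 11) = -4/9. At s=-11: Q = (4·(-11) + 4)/(-11 + 2) = 40/9
Result: (-4/9)/(s + 2) + (40/9)/(s + 11)


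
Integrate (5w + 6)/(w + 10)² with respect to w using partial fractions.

Decompose: A = 5, B = 5·(-10) + 6 = -44, so (5w + 6)/(w + 10)² = 5/(w + 10) - 44/(w + 10)². Integrate: ∫ A/(w + 10) dw = 5 ln|(w + 10)|; ∫ B/(w + 10)² dw = 44/(w + 10). Sum: 5 ln|(w + 10)| + 44/(w + 10) + C


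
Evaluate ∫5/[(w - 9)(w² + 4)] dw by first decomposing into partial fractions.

Cover-up at w=9: A = 5/(9²+4) = 1/17. Coeff matching: B = -1/17, C = -9/17. Decomposition: (1/17)/(w - 9) - ((1/17)w + 9/17)/(w² + 4). Integrate: linear → ln, quadratic → (1/2)ln + arctan: (1/17) ln|(w - 9)| - (1/34) ln(w² + 4) - (9/34) arctan(w/2) + C


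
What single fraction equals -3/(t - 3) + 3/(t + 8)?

Common denominator (t - 3)(t + 8). Numerator: -3(t + 8) + 3(t - 3) = (-3t - 24) + (3t - 9) = -33
Result: (-33)/[(t - 3)(t + 8)]


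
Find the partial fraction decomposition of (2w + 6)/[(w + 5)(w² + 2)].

At w=-5: P = (2·(-5) + 6)/((-5)² + 2) = -4/27. Q = -P = 4/27, R = 2 - (-5)·P = 34/27
Result: (-4/27)/(w + 5) + ((4/27)w + 34/27)/(w² + 2)


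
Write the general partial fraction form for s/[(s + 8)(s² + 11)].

Linear + irreducible quadratic: A/(s + 8) + (Bs + C)/(s² + 11)


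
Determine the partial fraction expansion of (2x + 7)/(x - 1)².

(2x + 7) = A(x - 1) + B. At x = 1: B = 2·1 + 7 = 9. Coeff of x: A = 2
Result: 2/(x - 1) + 9/(x - 1)²


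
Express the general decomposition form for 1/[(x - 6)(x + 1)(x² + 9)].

Two linear + quadratic: A/(x - 6) + B/(x + 1) + (Cx + D)/(x² + 9)


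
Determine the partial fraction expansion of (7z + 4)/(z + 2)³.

(7z + 4) = α(z + 2)² + β(z + 2) + γ. At z = -2: γ = 7·(-2) + 4 = -10. Coefficients: α = 0, β = 7
Result: 7/(z + 2)² - 10/(z + 2)³


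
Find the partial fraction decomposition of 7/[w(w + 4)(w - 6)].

Using cover-up method: A = -7/24, B = 7/40, C = 7/60
Result: (-7/24)/w + (7/40)/(w + 4) + (7/60)/(w - 6)


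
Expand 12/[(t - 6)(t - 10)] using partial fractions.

12/(t - 6)(t - 10) = α/(t - 6) + β/(t - 10). α = 12/(6 - 10) = -3, β = 12/(10 - 6) = 3
Result: -3/(t - 6) + 3/(t - 10)


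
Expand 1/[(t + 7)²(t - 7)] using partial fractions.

Cover-up at t=7: C = 1/(7 + 7)² = 1/196. Cover-up at t=-7: B = 1/(-7 - 7) = -1/14. Comparing t² coeff: A = -C = -1/196
Result: (-1/196)/(t + 7) - (1/14)/(t + 7)² + (1/196)/(t - 7)


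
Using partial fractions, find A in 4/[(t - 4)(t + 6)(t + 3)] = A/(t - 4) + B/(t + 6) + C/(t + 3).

Cover-up at t = 4: A = 4/[(4 + 6)(4 + 3)] = 4/[(10)(7)] = 4/70 = 2/35


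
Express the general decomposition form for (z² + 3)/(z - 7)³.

Repeated linear factor (power 3): P/(z - 7) + Q/(z - 7)² + R/(z - 7)³


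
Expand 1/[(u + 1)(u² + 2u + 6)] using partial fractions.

Cover-up at u = -1: P = 1/((-1)² + 2·(-1) + 6) = 1/5. Then Q = -P = -1/5, R = -P·(2 - 1) = -1/5
Result: (1/5)/(u + 1) - ((1/5)u + 1/5)/(u² + 2u + 6)


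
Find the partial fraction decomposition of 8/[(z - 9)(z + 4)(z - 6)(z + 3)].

Using Heaviside cover-up: (2/117)/(z - 9) - (4/65)/(z + 4) - (4/135)/(z - 6) + (2/27)/(z + 3)


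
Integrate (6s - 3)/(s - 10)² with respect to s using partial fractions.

Decompose: α = 6, β = 6·10 - 3 = 57, so (6s - 3)/(s - 10)² = 6/(s - 10) + 57/(s - 10)². Integrate: ∫ α/(s - 10) ds = 6 ln|(s - 10)|; ∫ β/(s - 10)² ds = -57/(s - 10). Sum: 6 ln|(s - 10)| - 57/(s - 10) + C


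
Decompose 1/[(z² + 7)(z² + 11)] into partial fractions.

Coefficient matching gives P = R = 0, Q = 1/(11-7) = 1/4, S = -Q = -1/4
Result: (1/4)/(z² + 7) - (1/4)/(z² + 11)


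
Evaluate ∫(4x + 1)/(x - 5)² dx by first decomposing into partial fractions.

Decompose: A = 4, B = 4·5 + 1 = 21, so (4x + 1)/(x - 5)² = 4/(x - 5) + 21/(x - 5)². Integrate: ∫ A/(x - 5) dx = 4 ln|(x - 5)|; ∫ B/(x - 5)² dx = -21/(x - 5). Sum: 4 ln|(x - 5)| - 21/(x - 5) + C


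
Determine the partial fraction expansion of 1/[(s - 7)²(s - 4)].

Cover-up at s=4: γ = 1/(4 - 7)² = 1/9. Cover-up at s=7: β = 1/(7 - 4) = 1/3. Comparing s² coeff: α = -γ = -1/9
Result: (-1/9)/(s - 7) + (1/3)/(s - 7)² + (1/9)/(s - 4)


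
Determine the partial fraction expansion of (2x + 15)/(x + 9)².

(2x + 15) = A(x + 9) + B. At x = -9: B = 2·(-9) + 15 = -3. Coeff of x: A = 2
Result: 2/(x + 9) - 3/(x + 9)²


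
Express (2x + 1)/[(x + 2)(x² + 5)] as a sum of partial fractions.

At x=-2: P = (2·(-2) + 1)/((-2)² + 5) = -1/3. Q = -P = 1/3, R = 2 - (-2)·P = 4/3
Result: (-1/3)/(x + 2) + ((1/3)x + 4/3)/(x² + 5)


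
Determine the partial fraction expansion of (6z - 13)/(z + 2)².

(6z - 13) = P(z + 2) + Q. At z = -2: Q = 6·(-2) - 13 = -25. Coeff of z: P = 6
Result: 6/(z + 2) - 25/(z + 2)²


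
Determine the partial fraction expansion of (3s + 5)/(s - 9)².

(3s + 5) = α(s - 9) + β. At s = 9: β = 3·9 + 5 = 32. Coeff of s: α = 3
Result: 3/(s - 9) + 32/(s - 9)²


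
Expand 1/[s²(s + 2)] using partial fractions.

Cover-up at s=-2: C = 1/(-2 - 0)² = 1/4. Cover-up at s=0: B = 1/(0 + 2) = 1/2. Comparing s² coeff: A = -C = -1/4
Result: (-1/4)/s + (1/2)/s² + (1/4)/(s + 2)


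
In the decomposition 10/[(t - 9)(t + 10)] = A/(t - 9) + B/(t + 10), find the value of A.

Cover-up at t = 9: A = 10/(9 + 10) = 10/19


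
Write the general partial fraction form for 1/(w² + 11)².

Repeated quadratic factor: (αw + β)/(w² + 11) + (γw + δ)/(w² + 11)²


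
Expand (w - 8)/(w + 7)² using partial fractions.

(w - 8) = α(w + 7) + β. At w = -7: β = 1·(-7) - 8 = -15. Coeff of w: α = 1
Result: 1/(w + 7) - 15/(w + 7)²


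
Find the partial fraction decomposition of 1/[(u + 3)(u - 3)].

1/(u + 3)(u - 3) = A/(u + 3) + B/(u - 3). A = 1/(-3 - 3) = -1/6, B = 1/(3 + 3) = 1/6
Result: (-1/6)/(u + 3) + (1/6)/(u - 3)


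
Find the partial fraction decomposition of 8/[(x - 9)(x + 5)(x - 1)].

Using cover-up method: A = 1/14, B = 2/21, C = -1/6
Result: (1/14)/(x - 9) + (2/21)/(x + 5) - (1/6)/(x - 1)


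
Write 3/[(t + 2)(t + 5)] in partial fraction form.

3/(t + 2)(t + 5) = P/(t + 2) + Q/(t + 5). P = 3/(-2 + 5) = 1, Q = 3/(-5 + 2) = -1
Result: 1/(t + 2) - 1/(t + 5)


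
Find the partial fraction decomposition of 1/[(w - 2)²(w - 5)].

Cover-up at w=5: R = 1/(5 - 2)² = 1/9. Cover-up at w=2: Q = 1/(2 - 5) = -1/3. Comparing w² coeff: P = -R = -1/9
Result: (-1/9)/(w - 2) - (1/3)/(w - 2)² + (1/9)/(w - 5)


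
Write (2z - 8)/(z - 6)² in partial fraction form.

(2z - 8) = α(z - 6) + β. At z = 6: β = 2·6 - 8 = 4. Coeff of z: α = 2
Result: 2/(z - 6) + 4/(z - 6)²


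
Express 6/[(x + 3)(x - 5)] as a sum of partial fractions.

6/(x + 3)(x - 5) = α/(x + 3) + β/(x - 5). α = 6/(-3 - 5) = -3/4, β = 6/(5 + 3) = 3/4
Result: (-3/4)/(x + 3) + (3/4)/(x - 5)


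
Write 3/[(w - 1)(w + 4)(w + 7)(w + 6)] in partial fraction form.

Using Heaviside cover-up: (3/280)/(w - 1) - (1/10)/(w + 4) - (1/8)/(w + 7) + (3/14)/(w + 6)


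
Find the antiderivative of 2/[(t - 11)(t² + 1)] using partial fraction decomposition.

Cover-up at t=11: α = 2/(11²+1) = 1/61. Coeff matching: β = -1/61, γ = -11/61. Decomposition: (1/61)/(t - 11) - ((1/61)t + 11/61)/(t² + 1). Integrate: linear → ln, quadratic → (1/2)ln + arctan: (1/61) ln|(t - 11)| - (1/122) ln(t² + 1) - (11/61) arctan(t) + C


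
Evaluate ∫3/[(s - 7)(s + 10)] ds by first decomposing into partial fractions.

Decompose: 3/[(s - 7)(s + 10)] = (3/17)/(s - 7) - (3/17)/(s + 10). Integrate each term: (3/17) ln|(s - 7)| - (3/17) ln|(s + 10)| + C


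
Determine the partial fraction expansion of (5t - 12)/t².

(5t - 12) = αt + β. At t = 0: β = 5·0 - 12 = -12. Coeff of t: α = 5
Result: 5/t - 12/t²


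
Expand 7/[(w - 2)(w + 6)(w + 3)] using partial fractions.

Using cover-up method: P = 7/40, Q = 7/24, R = -7/15
Result: (7/40)/(w - 2) + (7/24)/(w + 6) - (7/15)/(w + 3)


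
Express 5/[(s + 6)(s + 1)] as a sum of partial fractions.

5/(s + 6)(s + 1) = α/(s + 6) + β/(s + 1). α = 5/(-6 + 1) = -1, β = 5/(-1 + 6) = 1
Result: -1/(s + 6) + 1/(s + 1)


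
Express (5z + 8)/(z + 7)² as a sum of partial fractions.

(5z + 8) = A(z + 7) + B. At z = -7: B = 5·(-7) + 8 = -27. Coeff of z: A = 5
Result: 5/(z + 7) - 27/(z + 7)²


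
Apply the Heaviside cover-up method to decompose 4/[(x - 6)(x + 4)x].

Cover (x - 6), x=6: α = 4/[(6 + 4)(6 - 0)] = 1/15. Cover (x + 4), x=-4: β = 4/[(-4 - 6)(-4 - 0)] = 1/10. Cover x, x=0: γ = 4/[(0 - 6)(0 + 4)] = -1/6.
Result: (1/15)/(x - 6) + (1/10)/(x + 4) - (1/6)/x


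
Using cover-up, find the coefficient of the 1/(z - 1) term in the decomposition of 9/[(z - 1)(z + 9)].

Cover (z - 1), set z=1: 9/((z + 9) at z=1) = 9/(10) = 9/10


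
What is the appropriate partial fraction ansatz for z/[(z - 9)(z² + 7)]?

Linear + irreducible quadratic: P/(z - 9) + (Qz + R)/(z² + 7)


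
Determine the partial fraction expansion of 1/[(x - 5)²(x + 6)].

Cover-up at x=-6: γ = 1/(-6 - 5)² = 1/121. Cover-up at x=5: β = 1/(5 + 6) = 1/11. Comparing x² coeff: α = -γ = -1/121
Result: (-1/121)/(x - 5) + (1/11)/(x - 5)² + (1/121)/(x + 6)


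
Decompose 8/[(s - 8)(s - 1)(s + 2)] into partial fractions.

Using cover-up method: α = 4/35, β = -8/21, γ = 4/15
Result: (4/35)/(s - 8) - (8/21)/(s - 1) + (4/15)/(s + 2)


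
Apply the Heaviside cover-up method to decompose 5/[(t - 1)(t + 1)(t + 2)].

Cover (t - 1), t=1: P = 5/[(1 + 1)(1 + 2)] = 5/6. Cover (t + 1), t=-1: Q = 5/[(-1 - 1)(-1 + 2)] = -5/2. Cover (t + 2), t=-2: R = 5/[(-2 - 1)(-2 + 1)] = 5/3.
Result: (5/6)/(t - 1) - (5/2)/(t + 1) + (5/3)/(t + 2)


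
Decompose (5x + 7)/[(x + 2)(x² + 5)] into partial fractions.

At x=-2: A = (5·(-2) + 7)/((-2)² + 5) = -1/3. B = -A = 1/3, C = 5 - (-2)·A = 13/3
Result: (-1/3)/(x + 2) + ((1/3)x + 13/3)/(x² + 5)


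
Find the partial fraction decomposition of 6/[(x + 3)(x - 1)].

6/(x + 3)(x - 1) = α/(x + 3) + β/(x - 1). α = 6/(-3 - 1) = -3/2, β = 6/(1 + 3) = 3/2
Result: (-3/2)/(x + 3) + (3/2)/(x - 1)


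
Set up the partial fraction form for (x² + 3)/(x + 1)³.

Repeated linear factor (power 3): A/(x + 1) + B/(x + 1)² + C/(x + 1)³


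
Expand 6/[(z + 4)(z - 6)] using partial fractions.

6/(z + 4)(z - 6) = α/(z + 4) + β/(z - 6). α = 6/(-4 - 6) = -3/5, β = 6/(6 + 4) = 3/5
Result: (-3/5)/(z + 4) + (3/5)/(z - 6)


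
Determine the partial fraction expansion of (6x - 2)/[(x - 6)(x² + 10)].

At x=6: A = (6·6 - 2)/(6² + 10) = 17/23. B = -A = -17/23, C = 6 - 6·A = 36/23
Result: (17/23)/(x - 6) - ((17/23)x - 36/23)/(x² + 10)


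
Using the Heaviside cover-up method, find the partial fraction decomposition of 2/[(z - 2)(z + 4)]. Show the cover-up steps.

Cover (z - 2): set z=2, get A = 2/(2 + 4) = 1/3. Cover (z + 4): set z=-4, get B = 2/(-4 - 2) = -1/3.
Result: (1/3)/(z - 2) - (1/3)/(z + 4)


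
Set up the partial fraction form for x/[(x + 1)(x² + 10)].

Linear + irreducible quadratic: α/(x + 1) + (βx + γ)/(x² + 10)


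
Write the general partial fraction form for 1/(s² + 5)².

Repeated quadratic factor: (αs + β)/(s² + 5) + (γs + δ)/(s² + 5)²


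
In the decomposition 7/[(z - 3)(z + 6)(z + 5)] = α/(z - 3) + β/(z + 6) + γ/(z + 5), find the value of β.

Cover-up at z = -6: β = 7/[(-6 - 3)(-6 + 5)] = 7/[(-9)(-1)] = 7/9


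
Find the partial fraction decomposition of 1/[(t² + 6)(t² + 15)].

Coefficient matching gives α = γ = 0, β = 1/(15-6) = 1/9, δ = -β = -1/9
Result: (1/9)/(t² + 6) - (1/9)/(t² + 15)


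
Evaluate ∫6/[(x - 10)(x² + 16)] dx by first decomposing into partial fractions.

Cover-up at x=10: α = 6/(10²+16) = 3/58. Coeff matching: β = -3/58, γ = -15/29. Decomposition: (3/58)/(x - 10) - ((3/58)x + 15/29)/(x² + 16). Integrate: linear → ln, quadratic → (1/2)ln + arctan: (3/58) ln|(x - 10)| - (3/116) ln(x² + 16) - (15/116) arctan(x/4) + C


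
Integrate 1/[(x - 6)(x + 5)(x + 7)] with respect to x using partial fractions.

Cover-up: P = 1/143, Q = -1/22, R = 1/26. Decomposition: (1/143)/(x - 6) - (1/22)/(x + 5) + (1/26)/(x + 7). Integrate each term: (1/143) ln|(x - 6)| - (1/22) ln|(x + 5)| + (1/26) ln|(x + 7)| + C


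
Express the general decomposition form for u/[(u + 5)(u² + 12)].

Linear + irreducible quadratic: A/(u + 5) + (Bu + C)/(u² + 12)


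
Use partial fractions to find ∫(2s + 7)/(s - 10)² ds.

Decompose: A = 2, B = 2·10 + 7 = 27, so (2s + 7)/(s - 10)² = 2/(s - 10) + 27/(s - 10)². Integrate: ∫ A/(s - 10) ds = 2 ln|(s - 10)|; ∫ B/(s - 10)² ds = -27/(s - 10). Sum: 2 ln|(s - 10)| - 27/(s - 10) + C


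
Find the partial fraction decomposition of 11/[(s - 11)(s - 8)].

11/(s - 11)(s - 8) = A/(s - 11) + B/(s - 8). A = 11/(11 - 8) = 11/3, B = 11/(8 - 11) = -11/3
Result: (11/3)/(s - 11) - (11/3)/(s - 8)


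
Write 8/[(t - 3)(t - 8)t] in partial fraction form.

Using cover-up method: α = -8/15, β = 1/5, γ = 1/3
Result: (-8/15)/(t - 3) + (1/5)/(t - 8) + (1/3)/t


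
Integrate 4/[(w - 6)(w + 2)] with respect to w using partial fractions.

Decompose: 4/[(w - 6)(w + 2)] = (1/2)/(w - 6) - (1/2)/(w + 2). Integrate each term: (1/2) ln|(w - 6)| - (1/2) ln|(w + 2)| + C


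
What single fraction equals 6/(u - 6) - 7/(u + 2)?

Common denominator (u - 6)(u + 2). Numerator: 6(u + 2) - 7(u - 6) = (6u + 12) - (7u - 42) = -u + 54
Result: (-u + 54)/[(u - 6)(u + 2)]


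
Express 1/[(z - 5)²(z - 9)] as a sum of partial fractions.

Cover-up at z=9: γ = 1/(9 - 5)² = 1/16. Cover-up at z=5: β = 1/(5 - 9) = -1/4. Comparing z² coeff: α = -γ = -1/16
Result: (-1/16)/(z - 5) - (1/4)/(z - 5)² + (1/16)/(z - 9)


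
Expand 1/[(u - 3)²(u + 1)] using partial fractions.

Cover-up at u=-1: γ = 1/(-1 - 3)² = 1/16. Cover-up at u=3: β = 1/(3 + 1) = 1/4. Comparing u² coeff: α = -γ = -1/16
Result: (-1/16)/(u - 3) + (1/4)/(u - 3)² + (1/16)/(u + 1)


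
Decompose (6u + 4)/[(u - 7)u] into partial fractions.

At u=7: P = (6·7 + 4)/(7 - 0) = 46/7. At u=0: Q = (6·0 + 4)/(0 - 7) = -4/7
Result: (46/7)/(u - 7) - (4/7)/u


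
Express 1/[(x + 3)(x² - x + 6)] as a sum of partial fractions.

Cover-up at x = -3: α = 1/((-3)² - 1·(-3) + 6) = 1/18. Then β = -α = -1/18, γ = -α·(-1 - 3) = 2/9
Result: (1/18)/(x + 3) - ((1/18)x - 2/9)/(x² - x + 6)


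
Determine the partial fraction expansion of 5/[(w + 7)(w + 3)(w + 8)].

Using cover-up method: A = -5/4, B = 1/4, C = 1
Result: (-5/4)/(w + 7) + (1/4)/(w + 3) + 1/(w + 8)


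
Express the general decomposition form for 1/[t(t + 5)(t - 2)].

Three distinct linear factors: A/t + B/(t + 5) + C/(t - 2)


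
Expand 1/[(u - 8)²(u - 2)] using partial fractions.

Cover-up at u=2: C = 1/(2 - 8)² = 1/36. Cover-up at u=8: B = 1/(8 - 2) = 1/6. Comparing u² coeff: A = -C = -1/36
Result: (-1/36)/(u - 8) + (1/6)/(u - 8)² + (1/36)/(u - 2)


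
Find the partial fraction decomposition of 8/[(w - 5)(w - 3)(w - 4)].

Using cover-up method: P = 4, Q = 4, R = -8
Result: 4/(w - 5) + 4/(w - 3) - 8/(w - 4)


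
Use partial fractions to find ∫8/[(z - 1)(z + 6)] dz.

Decompose: 8/[(z - 1)(z + 6)] = (8/7)/(z - 1) - (8/7)/(z + 6). Integrate each term: (8/7) ln|(z - 1)| - (8/7) ln|(z + 6)| + C


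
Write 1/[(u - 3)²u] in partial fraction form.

Cover-up at u=0: R = 1/(0 - 3)² = 1/9. Cover-up at u=3: Q = 1/(3 - 0) = 1/3. Comparing u² coeff: P = -R = -1/9
Result: (-1/9)/(u - 3) + (1/3)/(u - 3)² + (1/9)/u


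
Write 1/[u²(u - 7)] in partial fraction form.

Cover-up at u=7: γ = 1/(7 - 0)² = 1/49. Cover-up at u=0: β = 1/(0 - 7) = -1/7. Comparing u² coeff: α = -γ = -1/49
Result: (-1/49)/u - (1/7)/u² + (1/49)/(u - 7)


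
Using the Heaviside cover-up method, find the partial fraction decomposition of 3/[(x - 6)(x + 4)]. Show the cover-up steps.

Cover (x - 6): set x=6, get α = 3/(6 + 4) = 3/10. Cover (x + 4): set x=-4, get β = 3/(-4 - 6) = -3/10.
Result: (3/10)/(x - 6) - (3/10)/(x + 4)


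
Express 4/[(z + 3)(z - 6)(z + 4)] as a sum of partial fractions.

Using cover-up method: α = -4/9, β = 2/45, γ = 2/5
Result: (-4/9)/(z + 3) + (2/45)/(z - 6) + (2/5)/(z + 4)


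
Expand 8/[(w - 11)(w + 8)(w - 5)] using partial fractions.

Using cover-up method: P = 4/57, Q = 8/247, R = -4/39
Result: (4/57)/(w - 11) + (8/247)/(w + 8) - (4/39)/(w - 5)


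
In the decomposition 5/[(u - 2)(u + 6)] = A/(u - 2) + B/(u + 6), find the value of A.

Cover-up at u = 2: A = 5/(2 + 6) = 5/8


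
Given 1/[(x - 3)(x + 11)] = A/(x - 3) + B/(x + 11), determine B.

Cover-up at x = -11: B = 1/(-11 - 3) = -1/14


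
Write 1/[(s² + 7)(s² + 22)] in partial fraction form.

Coefficient matching gives P = R = 0, Q = 1/(22-7) = 1/15, S = -Q = -1/15
Result: (1/15)/(s² + 7) - (1/15)/(s² + 22)


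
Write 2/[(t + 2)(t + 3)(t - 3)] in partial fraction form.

Using cover-up method: P = -2/5, Q = 1/3, R = 1/15
Result: (-2/5)/(t + 2) + (1/3)/(t + 3) + (1/15)/(t - 3)


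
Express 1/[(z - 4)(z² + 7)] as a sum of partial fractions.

Cover-up at z = 4: α = 1/(4² + 7) = 1/23. Then β = -α = -1/23, γ = -α·(0 + 4) = -4/23
Result: (1/23)/(z - 4) - ((1/23)z + 4/23)/(z² + 7)


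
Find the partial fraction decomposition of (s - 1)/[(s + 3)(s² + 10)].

At s=-3: α = (1·(-3) - 1)/((-3)² + 10) = -4/19. β = -α = 4/19, γ = 1 - (-3)·α = 7/19
Result: (-4/19)/(s + 3) + ((4/19)s + 7/19)/(s² + 10)


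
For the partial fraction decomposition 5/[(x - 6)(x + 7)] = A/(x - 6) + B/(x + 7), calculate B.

Cover-up at x = -7: B = 5/(-7 - 6) = -5/13


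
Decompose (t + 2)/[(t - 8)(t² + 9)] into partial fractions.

At t=8: A = (1·8 + 2)/(8² + 9) = 10/73. B = -A = -10/73, C = 1 - 8·A = -7/73
Result: (10/73)/(t - 8) - ((10/73)t + 7/73)/(t² + 9)


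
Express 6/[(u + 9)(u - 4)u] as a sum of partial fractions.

Using cover-up method: α = 2/39, β = 3/26, γ = -1/6
Result: (2/39)/(u + 9) + (3/26)/(u - 4) - (1/6)/u


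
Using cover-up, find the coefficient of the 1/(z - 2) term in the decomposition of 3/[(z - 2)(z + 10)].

Cover (z - 2), set z=2: 3/((z + 10) at z=2) = 3/(12) = 1/4


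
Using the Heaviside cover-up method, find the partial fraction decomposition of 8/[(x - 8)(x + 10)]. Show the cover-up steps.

Cover (x - 8): set x=8, get A = 8/(8 + 10) = 4/9. Cover (x + 10): set x=-10, get B = 8/(-10 - 8) = -4/9.
Result: (4/9)/(x - 8) - (4/9)/(x + 10)


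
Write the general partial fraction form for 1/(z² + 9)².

Repeated quadratic factor: (αz + β)/(z² + 9) + (γz + δ)/(z² + 9)²


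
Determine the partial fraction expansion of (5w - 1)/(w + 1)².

(5w - 1) = P(w + 1) + Q. At w = -1: Q = 5·(-1) - 1 = -6. Coeff of w: P = 5
Result: 5/(w + 1) - 6/(w + 1)²


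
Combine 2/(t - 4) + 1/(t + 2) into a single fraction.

Common denominator (t - 4)(t + 2). Numerator: 2(t + 2) + 1(t - 4) = (2t + 4) + (t - 4) = 3t
Result: (3t)/[(t - 4)(t + 2)]


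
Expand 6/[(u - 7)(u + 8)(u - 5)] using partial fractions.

Using cover-up method: P = 1/5, Q = 2/65, R = -3/13
Result: (1/5)/(u - 7) + (2/65)/(u + 8) - (3/13)/(u - 5)


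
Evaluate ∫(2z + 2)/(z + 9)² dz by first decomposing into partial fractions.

Decompose: α = 2, β = 2·(-9) + 2 = -16, so (2z + 2)/(z + 9)² = 2/(z + 9) - 16/(z + 9)². Integrate: ∫ α/(z + 9) dz = 2 ln|(z + 9)|; ∫ β/(z + 9)² dz = 16/(z + 9). Sum: 2 ln|(z + 9)| + 16/(z + 9) + C


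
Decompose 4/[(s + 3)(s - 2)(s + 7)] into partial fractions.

Using cover-up method: A = -1/5, B = 4/45, C = 1/9
Result: (-1/5)/(s + 3) + (4/45)/(s - 2) + (1/9)/(s + 7)


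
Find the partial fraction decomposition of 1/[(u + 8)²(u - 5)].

Cover-up at u=5: R = 1/(5 + 8)² = 1/169. Cover-up at u=-8: Q = 1/(-8 - 5) = -1/13. Comparing u² coeff: P = -R = -1/169
Result: (-1/169)/(u + 8) - (1/13)/(u + 8)² + (1/169)/(u - 5)


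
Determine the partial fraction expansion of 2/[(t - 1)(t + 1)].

2/(t - 1)(t + 1) = α/(t - 1) + β/(t + 1). α = 2/(1 + 1) = 1, β = 2/(-1 - 1) = -1
Result: 1/(t - 1) - 1/(t + 1)


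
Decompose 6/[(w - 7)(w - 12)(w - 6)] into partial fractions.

Using cover-up method: A = -6/5, B = 1/5, C = 1
Result: (-6/5)/(w - 7) + (1/5)/(w - 12) + 1/(w - 6)


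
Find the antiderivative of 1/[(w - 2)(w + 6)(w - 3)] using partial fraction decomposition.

Cover-up: A = -1/8, B = 1/72, C = 1/9. Decomposition: (-1/8)/(w - 2) + (1/72)/(w + 6) + (1/9)/(w - 3). Integrate each term: (-1/8) ln|(w - 2)| + (1/72) ln|(w + 6)| + (1/9) ln|(w - 3)| + C


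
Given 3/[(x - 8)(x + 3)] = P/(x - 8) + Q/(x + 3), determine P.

Cover-up at x = 8: P = 3/(8 + 3) = 3/11


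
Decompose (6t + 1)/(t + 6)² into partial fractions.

(6t + 1) = P(t + 6) + Q. At t = -6: Q = 6·(-6) + 1 = -35. Coeff of t: P = 6
Result: 6/(t + 6) - 35/(t + 6)²


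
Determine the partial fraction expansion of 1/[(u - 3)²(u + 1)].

Cover-up at u=-1: R = 1/(-1 - 3)² = 1/16. Cover-up at u=3: Q = 1/(3 + 1) = 1/4. Comparing u² coeff: P = -R = -1/16
Result: (-1/16)/(u - 3) + (1/4)/(u - 3)² + (1/16)/(u + 1)


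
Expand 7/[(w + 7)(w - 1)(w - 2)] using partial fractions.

Using cover-up method: A = 7/72, B = -7/8, C = 7/9
Result: (7/72)/(w + 7) - (7/8)/(w - 1) + (7/9)/(w - 2)


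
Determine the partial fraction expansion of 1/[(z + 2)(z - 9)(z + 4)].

Using cover-up method: α = -1/22, β = 1/143, γ = 1/26
Result: (-1/22)/(z + 2) + (1/143)/(z - 9) + (1/26)/(z + 4)


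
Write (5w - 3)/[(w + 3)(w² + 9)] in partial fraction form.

At w=-3: A = (5·(-3) - 3)/((-3)² + 9) = -1. B = -A = 1, C = 5 - (-3)·A = 2
Result: -1/(w + 3) + (w + 2)/(w² + 9)


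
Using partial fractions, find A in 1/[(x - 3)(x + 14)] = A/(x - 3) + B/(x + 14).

Cover-up at x = 3: A = 1/(3 + 14) = 1/17


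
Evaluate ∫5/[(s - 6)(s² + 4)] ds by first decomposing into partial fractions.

Cover-up at s=6: α = 5/(6²+4) = 1/8. Coeff matching: β = -1/8, γ = -3/4. Decomposition: (1/8)/(s - 6) - ((1/8)s + 3/4)/(s² + 4). Integrate: linear → ln, quadratic → (1/2)ln + arctan: (1/8) ln|(s - 6)| - (1/16) ln(s² + 4) - (3/8) arctan(s/2) + C


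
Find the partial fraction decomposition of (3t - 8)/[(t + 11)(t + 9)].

At t=-11: A = (3·(-11) - 8)/(-11 + 9) = 41/2. At t=-9: B = (3·(-9) - 8)/(-9 + 11) = -35/2
Result: (41/2)/(t + 11) - (35/2)/(t + 9)


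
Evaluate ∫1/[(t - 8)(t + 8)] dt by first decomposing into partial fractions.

Decompose: 1/[(t - 8)(t + 8)] = (1/16)/(t - 8) - (1/16)/(t + 8). Integrate each term: (1/16) ln|(t - 8)| - (1/16) ln|(t + 8)| + C


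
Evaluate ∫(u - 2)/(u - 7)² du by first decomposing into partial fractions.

Decompose: α = 1, β = 1·7 - 2 = 5, so (u - 2)/(u - 7)² = 1/(u - 7) + 5/(u - 7)². Integrate: ∫ α/(u - 7) du = ln|(u - 7)|; ∫ β/(u - 7)² du = -5/(u - 7). Sum: ln|(u - 7)| - 5/(u - 7) + C


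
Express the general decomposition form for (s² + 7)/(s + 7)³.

Repeated linear factor (power 3): A/(s + 7) + B/(s + 7)² + C/(s + 7)³


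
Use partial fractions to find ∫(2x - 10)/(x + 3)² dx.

Decompose: P = 2, Q = 2·(-3) - 10 = -16, so (2x - 10)/(x + 3)² = 2/(x + 3) - 16/(x + 3)². Integrate: ∫ P/(x + 3) dx = 2 ln|(x + 3)|; ∫ Q/(x + 3)² dx = 16/(x + 3). Sum: 2 ln|(x + 3)| + 16/(x + 3) + C


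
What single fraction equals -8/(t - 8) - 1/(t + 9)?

Common denominator (t - 8)(t + 9). Numerator: -8(t + 9) - 1(t - 8) = (-8t - 72) - (t - 8) = -9t - 64
Result: (-9t - 64)/[(t - 8)(t + 9)]


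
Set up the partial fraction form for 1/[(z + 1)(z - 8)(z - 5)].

Three distinct linear factors: A/(z + 1) + B/(z - 8) + C/(z - 5)


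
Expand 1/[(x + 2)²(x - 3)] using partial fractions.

Cover-up at x=3: R = 1/(3 + 2)² = 1/25. Cover-up at x=-2: Q = 1/(-2 - 3) = -1/5. Comparing x² coeff: P = -R = -1/25
Result: (-1/25)/(x + 2) - (1/5)/(x + 2)² + (1/25)/(x - 3)


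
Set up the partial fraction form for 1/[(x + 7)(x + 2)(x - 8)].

Three distinct linear factors: α/(x + 7) + β/(x + 2) + γ/(x - 8)


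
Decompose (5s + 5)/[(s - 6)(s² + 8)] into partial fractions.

At s=6: P = (5·6 + 5)/(6² + 8) = 35/44. Q = -P = -35/44, R = 5 - 6·P = 5/22
Result: (35/44)/(s - 6) - ((35/44)s - 5/22)/(s² + 8)


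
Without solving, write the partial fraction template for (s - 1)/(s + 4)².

Repeated linear factor: P/(s + 4) + Q/(s + 4)²


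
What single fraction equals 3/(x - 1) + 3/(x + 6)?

Common denominator (x - 1)(x + 6). Numerator: 3(x + 6) + 3(x - 1) = (3x + 18) + (3x - 3) = 6x + 15
Result: (6x + 15)/[(x - 1)(x + 6)]


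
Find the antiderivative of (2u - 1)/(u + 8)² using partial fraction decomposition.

Decompose: α = 2, β = 2·(-8) - 1 = -17, so (2u - 1)/(u + 8)² = 2/(u + 8) - 17/(u + 8)². Integrate: ∫ α/(u + 8) du = 2 ln|(u + 8)|; ∫ β/(u + 8)² du = 17/(u + 8). Sum: 2 ln|(u + 8)| + 17/(u + 8) + C


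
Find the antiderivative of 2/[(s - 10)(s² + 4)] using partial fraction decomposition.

Cover-up at s=10: α = 2/(10²+4) = 1/52. Coeff matching: β = -1/52, γ = -5/26. Decomposition: (1/52)/(s - 10) - ((1/52)s + 5/26)/(s² + 4). Integrate: linear → ln, quadratic → (1/2)ln + arctan: (1/52) ln|(s - 10)| - (1/104) ln(s² + 4) - (5/52) arctan(s/2) + C


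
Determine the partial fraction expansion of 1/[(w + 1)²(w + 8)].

Cover-up at w=-8: R = 1/(-8 + 1)² = 1/49. Cover-up at w=-1: Q = 1/(-1 + 8) = 1/7. Comparing w² coeff: P = -R = -1/49
Result: (-1/49)/(w + 1) + (1/7)/(w + 1)² + (1/49)/(w + 8)


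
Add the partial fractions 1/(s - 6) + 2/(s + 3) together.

Common denominator (s - 6)(s + 3). Numerator: 1(s + 3) + 2(s - 6) = (s + 3) + (2s - 12) = 3s - 9
Result: (3s - 9)/[(s - 6)(s + 3)]


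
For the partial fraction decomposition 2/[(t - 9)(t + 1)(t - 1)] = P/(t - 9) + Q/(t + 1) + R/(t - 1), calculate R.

Cover-up at t = 1: R = 2/[(1 - 9)(1 + 1)] = 2/[(-8)(2)] = -2/16 = -1/8


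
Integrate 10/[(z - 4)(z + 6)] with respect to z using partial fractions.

Decompose: 10/[(z - 4)(z + 6)] = 1/(z - 4) - 1/(z + 6). Integrate each term: ln|(z - 4)| - ln|(z + 6)| + C


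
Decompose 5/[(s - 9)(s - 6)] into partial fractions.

5/(s - 9)(s - 6) = A/(s - 9) + B/(s - 6). A = 5/(9 - 6) = 5/3, B = 5/(6 - 9) = -5/3
Result: (5/3)/(s - 9) - (5/3)/(s - 6)


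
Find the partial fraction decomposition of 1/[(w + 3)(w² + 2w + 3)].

Cover-up at w = -3: P = 1/((-3)² + 2·(-3) + 3) = 1/6. Then Q = -P = -1/6, R = -P·(2 - 3) = 1/6
Result: (1/6)/(w + 3) - ((1/6)w - 1/6)/(w² + 2w + 3)


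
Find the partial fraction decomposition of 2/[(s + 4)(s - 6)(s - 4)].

Using cover-up method: A = 1/40, B = 1/10, C = -1/8
Result: (1/40)/(s + 4) + (1/10)/(s - 6) - (1/8)/(s - 4)


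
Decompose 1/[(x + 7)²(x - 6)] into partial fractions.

Cover-up at x=6: R = 1/(6 + 7)² = 1/169. Cover-up at x=-7: Q = 1/(-7 - 6) = -1/13. Comparing x² coeff: P = -R = -1/169
Result: (-1/169)/(x + 7) - (1/13)/(x + 7)² + (1/169)/(x - 6)


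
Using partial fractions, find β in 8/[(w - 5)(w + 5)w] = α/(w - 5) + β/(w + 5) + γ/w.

Cover-up at w = -5: β = 8/[(-5 - 5)(-5 - 0)] = 8/[(-10)(-5)] = 8/50 = 4/25


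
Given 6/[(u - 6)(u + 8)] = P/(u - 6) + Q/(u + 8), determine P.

Cover-up at u = 6: P = 6/(6 + 8) = 6/14 = 3/7


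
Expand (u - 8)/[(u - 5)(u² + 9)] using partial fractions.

At u=5: A = (1·5 - 8)/(5² + 9) = -3/34. B = -A = 3/34, C = 1 - 5·A = 49/34
Result: (-3/34)/(u - 5) + ((3/34)u + 49/34)/(u² + 9)


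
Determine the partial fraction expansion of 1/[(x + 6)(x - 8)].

1/(x + 6)(x - 8) = A/(x + 6) + B/(x - 8). A = 1/(-6 - 8) = -1/14, B = 1/(8 + 6) = 1/14
Result: (-1/14)/(x + 6) + (1/14)/(x - 8)


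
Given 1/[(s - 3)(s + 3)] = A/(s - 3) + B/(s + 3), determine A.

Cover-up at s = 3: A = 1/(3 + 3) = 1/6


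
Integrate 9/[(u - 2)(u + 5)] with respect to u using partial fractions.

Decompose: 9/[(u - 2)(u + 5)] = (9/7)/(u - 2) - (9/7)/(u + 5). Integrate each term: (9/7) ln|(u - 2)| - (9/7) ln|(u + 5)| + C


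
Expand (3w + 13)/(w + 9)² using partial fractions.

(3w + 13) = P(w + 9) + Q. At w = -9: Q = 3·(-9) + 13 = -14. Coeff of w: P = 3
Result: 3/(w + 9) - 14/(w + 9)²


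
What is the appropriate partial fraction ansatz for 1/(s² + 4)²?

Repeated quadratic factor: (Ps + Q)/(s² + 4) + (Rs + S)/(s² + 4)²


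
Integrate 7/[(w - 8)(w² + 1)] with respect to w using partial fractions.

Cover-up at w=8: α = 7/(8²+1) = 7/65. Coeff matching: β = -7/65, γ = -56/65. Decomposition: (7/65)/(w - 8) - ((7/65)w + 56/65)/(w² + 1). Integrate: linear → ln, quadratic → (1/2)ln + arctan: (7/65) ln|(w - 8)| - (7/130) ln(w² + 1) - (56/65) arctan(w) + C


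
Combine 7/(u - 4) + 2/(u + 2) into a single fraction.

Common denominator (u - 4)(u + 2). Numerator: 7(u + 2) + 2(u - 4) = (7u + 14) + (2u - 8) = 9u + 6
Result: (9u + 6)/[(u - 4)(u + 2)]


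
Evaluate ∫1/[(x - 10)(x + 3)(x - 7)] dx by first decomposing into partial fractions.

Cover-up: α = 1/39, β = 1/130, γ = -1/30. Decomposition: (1/39)/(x - 10) + (1/130)/(x + 3) - (1/30)/(x - 7). Integrate each term: (1/39) ln|(x - 10)| + (1/130) ln|(x + 3)| - (1/30) ln|(x - 7)| + C


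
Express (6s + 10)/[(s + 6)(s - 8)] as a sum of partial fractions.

At s=-6: α = (6·(-6) + 10)/(-6 - 8) = 13/7. At s=8: β = (6·8 + 10)/(8 + 6) = 29/7
Result: (13/7)/(s + 6) + (29/7)/(s - 8)


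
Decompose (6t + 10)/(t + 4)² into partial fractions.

(6t + 10) = P(t + 4) + Q. At t = -4: Q = 6·(-4) + 10 = -14. Coeff of t: P = 6
Result: 6/(t + 4) - 14/(t + 4)²


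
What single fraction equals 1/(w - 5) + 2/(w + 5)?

Common denominator (w - 5)(w + 5). Numerator: 1(w + 5) + 2(w - 5) = (w + 5) + (2w - 10) = 3w - 5
Result: (3w - 5)/[(w - 5)(w + 5)]


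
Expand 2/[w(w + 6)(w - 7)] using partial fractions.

Using cover-up method: α = -1/21, β = 1/39, γ = 2/91
Result: (-1/21)/w + (1/39)/(w + 6) + (2/91)/(w - 7)


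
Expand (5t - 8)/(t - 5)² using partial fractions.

(5t - 8) = P(t - 5) + Q. At t = 5: Q = 5·5 - 8 = 17. Coeff of t: P = 5
Result: 5/(t - 5) + 17/(t - 5)²


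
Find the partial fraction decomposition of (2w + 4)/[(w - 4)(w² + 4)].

At w=4: P = (2·4 + 4)/(4² + 4) = 3/5. Q = -P = -3/5, R = 2 - 4·P = -2/5
Result: (3/5)/(w - 4) - ((3/5)w + 2/5)/(w² + 4)


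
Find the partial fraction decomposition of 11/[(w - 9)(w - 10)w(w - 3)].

Using Heaviside cover-up: (-11/54)/(w - 9) + (11/70)/(w - 10) - (11/270)/w + (11/126)/(w - 3)


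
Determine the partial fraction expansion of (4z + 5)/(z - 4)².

(4z + 5) = α(z - 4) + β. At z = 4: β = 4·4 + 5 = 21. Coeff of z: α = 4
Result: 4/(z - 4) + 21/(z - 4)²


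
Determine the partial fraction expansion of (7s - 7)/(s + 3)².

(7s - 7) = A(s + 3) + B. At s = -3: B = 7·(-3) - 7 = -28. Coeff of s: A = 7
Result: 7/(s + 3) - 28/(s + 3)²


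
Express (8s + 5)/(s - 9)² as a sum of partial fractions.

(8s + 5) = A(s - 9) + B. At s = 9: B = 8·9 + 5 = 77. Coeff of s: A = 8
Result: 8/(s - 9) + 77/(s - 9)²


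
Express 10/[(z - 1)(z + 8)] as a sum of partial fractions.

10/(z - 1)(z + 8) = α/(z - 1) + β/(z + 8). α = 10/(1 + 8) = 10/9, β = 10/(-8 - 1) = -10/9
Result: (10/9)/(z - 1) - (10/9)/(z + 8)


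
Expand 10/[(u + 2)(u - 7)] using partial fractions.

10/(u + 2)(u - 7) = A/(u + 2) + B/(u - 7). A = 10/(-2 - 7) = -10/9, B = 10/(7 + 2) = 10/9
Result: (-10/9)/(u + 2) + (10/9)/(u - 7)


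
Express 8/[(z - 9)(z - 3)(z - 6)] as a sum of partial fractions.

Using cover-up method: A = 4/9, B = 4/9, C = -8/9
Result: (4/9)/(z - 9) + (4/9)/(z - 3) - (8/9)/(z - 6)


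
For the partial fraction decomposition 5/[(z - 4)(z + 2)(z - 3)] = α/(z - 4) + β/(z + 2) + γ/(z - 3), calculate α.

Cover-up at z = 4: α = 5/[(4 + 2)(4 - 3)] = 5/[(6)(1)] = 5/6


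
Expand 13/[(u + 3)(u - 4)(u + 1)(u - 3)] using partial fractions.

Using Heaviside cover-up: (-13/84)/(u + 3) + (13/35)/(u - 4) + (13/40)/(u + 1) - (13/24)/(u - 3)


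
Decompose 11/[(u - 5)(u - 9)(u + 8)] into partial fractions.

Using cover-up method: A = -11/52, B = 11/68, C = 11/221
Result: (-11/52)/(u - 5) + (11/68)/(u - 9) + (11/221)/(u + 8)


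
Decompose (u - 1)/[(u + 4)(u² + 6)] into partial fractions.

At u=-4: A = (1·(-4) - 1)/((-4)² + 6) = -5/22. B = -A = 5/22, C = 1 - (-4)·A = 1/11
Result: (-5/22)/(u + 4) + ((5/22)u + 1/11)/(u² + 6)


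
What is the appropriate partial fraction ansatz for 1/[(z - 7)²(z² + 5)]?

Repeated linear + quadratic: P/(z - 7) + Q/(z - 7)² + (Rz + S)/(z² + 5)


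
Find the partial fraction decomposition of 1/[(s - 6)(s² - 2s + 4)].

Cover-up at s = 6: P = 1/(6² - 2·6 + 4) = 1/28. Then Q = -P = -1/28, R = -P·(-2 + 6) = -1/7
Result: (1/28)/(s - 6) - ((1/28)s + 1/7)/(s² - 2s + 4)


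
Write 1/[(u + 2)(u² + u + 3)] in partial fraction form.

Cover-up at u = -2: A = 1/((-2)² + 1·(-2) + 3) = 1/5. Then B = -A = -1/5, C = -A·(1 - 2) = 1/5
Result: (1/5)/(u + 2) - ((1/5)u - 1/5)/(u² + u + 3)


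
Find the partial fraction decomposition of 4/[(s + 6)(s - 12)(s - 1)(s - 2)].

Using Heaviside cover-up: (-1/252)/(s + 6) + (1/495)/(s - 12) + (4/77)/(s - 1) - (1/20)/(s - 2)


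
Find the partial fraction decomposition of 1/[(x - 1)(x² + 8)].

Cover-up at x = 1: α = 1/(1² + 8) = 1/9. Then β = -α = -1/9, γ = -α·(0 + 1) = -1/9
Result: (1/9)/(x - 1) - ((1/9)x + 1/9)/(x² + 8)


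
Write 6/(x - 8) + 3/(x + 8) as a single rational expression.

Common denominator (x - 8)(x + 8). Numerator: 6(x + 8) + 3(x - 8) = (6x + 48) + (3x - 24) = 9x + 24
Result: (9x + 24)/[(x - 8)(x + 8)]


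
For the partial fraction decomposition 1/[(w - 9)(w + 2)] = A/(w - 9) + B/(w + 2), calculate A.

Cover-up at w = 9: A = 1/(9 + 2) = 1/11


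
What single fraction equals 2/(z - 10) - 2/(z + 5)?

Common denominator (z - 10)(z + 5). Numerator: 2(z + 5) - 2(z - 10) = (2z + 10) - (2z - 20) = 30
Result: (30)/[(z - 10)(z + 5)]


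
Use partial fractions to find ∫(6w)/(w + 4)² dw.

Decompose: P = 6, Q = 6·(-4) + 0 = -24, so (6w)/(w + 4)² = 6/(w + 4) - 24/(w + 4)². Integrate: ∫ P/(w + 4) dw = 6 ln|(w + 4)|; ∫ Q/(w + 4)² dw = 24/(w + 4). Sum: 6 ln|(w + 4)| + 24/(w + 4) + C


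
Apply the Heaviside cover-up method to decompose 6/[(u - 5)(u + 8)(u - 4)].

Cover (u - 5), u=5: P = 6/[(5 + 8)(5 - 4)] = 6/13. Cover (u + 8), u=-8: Q = 6/[(-8 - 5)(-8 - 4)] = 1/26. Cover (u - 4), u=4: R = 6/[(4 - 5)(4 + 8)] = -1/2.
Result: (6/13)/(u - 5) + (1/26)/(u + 8) - (1/2)/(u - 4)


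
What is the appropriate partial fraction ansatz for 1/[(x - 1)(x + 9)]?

Distinct linear factors: α/(x - 1) + β/(x + 9)


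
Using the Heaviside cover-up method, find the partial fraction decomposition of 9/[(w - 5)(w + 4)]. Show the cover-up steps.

Cover (w - 5): set w=5, get A = 9/(5 + 4) = 1. Cover (w + 4): set w=-4, get B = 9/(-4 - 5) = -1.
Result: 1/(w - 5) - 1/(w + 4)


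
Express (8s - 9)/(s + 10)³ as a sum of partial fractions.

(8s - 9) = α(s + 10)² + β(s + 10) + γ. At s = -10: γ = 8·(-10) - 9 = -89. Coefficients: α = 0, β = 8
Result: 8/(s + 10)² - 89/(s + 10)³


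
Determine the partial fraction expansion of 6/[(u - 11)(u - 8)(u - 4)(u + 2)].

Using Heaviside cover-up: (2/91)/(u - 11) - (1/20)/(u - 8) + (1/28)/(u - 4) - (1/130)/(u + 2)


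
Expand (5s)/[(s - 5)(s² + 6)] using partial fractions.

At s=5: P = (5·5 + 0)/(5² + 6) = 25/31. Q = -P = -25/31, R = 5 - 5·P = 30/31
Result: (25/31)/(s - 5) - ((25/31)s - 30/31)/(s² + 6)


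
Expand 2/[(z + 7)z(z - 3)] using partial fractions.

Using cover-up method: A = 1/35, B = -2/21, C = 1/15
Result: (1/35)/(z + 7) - (2/21)/z + (1/15)/(z - 3)


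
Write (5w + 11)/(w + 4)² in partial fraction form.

(5w + 11) = α(w + 4) + β. At w = -4: β = 5·(-4) + 11 = -9. Coeff of w: α = 5
Result: 5/(w + 4) - 9/(w + 4)²


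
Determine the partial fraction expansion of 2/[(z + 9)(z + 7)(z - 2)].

Using cover-up method: A = 1/11, B = -1/9, C = 2/99
Result: (1/11)/(z + 9) - (1/9)/(z + 7) + (2/99)/(z - 2)
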